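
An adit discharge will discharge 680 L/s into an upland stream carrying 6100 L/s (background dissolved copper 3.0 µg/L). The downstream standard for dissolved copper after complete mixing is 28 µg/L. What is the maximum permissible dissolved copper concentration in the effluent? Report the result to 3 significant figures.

At the limit, (Qr·Cr + Qe·Cₑ)/(Qr + Qe) = 28:
Cₑ = (6780·28 − 6100·3.000) / 680.0 = 252.3 µg/L.

252 µg/L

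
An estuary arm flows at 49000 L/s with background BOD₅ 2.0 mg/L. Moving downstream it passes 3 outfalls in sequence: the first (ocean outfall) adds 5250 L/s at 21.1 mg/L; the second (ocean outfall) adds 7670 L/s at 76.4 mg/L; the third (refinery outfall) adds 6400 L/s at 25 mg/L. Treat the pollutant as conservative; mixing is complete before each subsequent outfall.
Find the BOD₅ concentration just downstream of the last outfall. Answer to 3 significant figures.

14.0 mg/L

Below outfall 1: Q → 54250 L/s, C = (49000·2.000 + 5250·21.10)/54250 = 3.848 mg/L.
Below outfall 2: Q → 61920 L/s, C = (54250·3.848 + 7670·76.40)/61920 = 12.84 mg/L.
Below outfall 3: Q → 68320 L/s, C = (61920·12.84 + 6400·25.00)/68320 = 13.97 mg/L.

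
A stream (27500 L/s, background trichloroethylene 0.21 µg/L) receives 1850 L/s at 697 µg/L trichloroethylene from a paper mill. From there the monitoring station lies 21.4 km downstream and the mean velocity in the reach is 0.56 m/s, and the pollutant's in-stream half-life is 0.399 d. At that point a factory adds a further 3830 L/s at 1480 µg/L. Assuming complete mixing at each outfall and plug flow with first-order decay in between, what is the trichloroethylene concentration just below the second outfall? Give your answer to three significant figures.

Flow-weighted average: C = (27500·0.2100 + 1850·697.0) / 29350 = 1295000/29350 = 44.13 µg/L; combined flow 29350 L/s.
Travel time t = 21.4·1000 / 0.56 = 38210 s = 10.62 h.
Half-life 0.399 d → k = ln 2 / 0.399 = 1.737 d⁻¹.
First-order decay: C = 44.13·exp(−k·t) = 44.13·0.4638 = 20.47 µg/L.
At the second outfall, C = (29350·20.47 + 3830·1480) / (29350 + 3830) = 188.9 µg/L.

189 µg/L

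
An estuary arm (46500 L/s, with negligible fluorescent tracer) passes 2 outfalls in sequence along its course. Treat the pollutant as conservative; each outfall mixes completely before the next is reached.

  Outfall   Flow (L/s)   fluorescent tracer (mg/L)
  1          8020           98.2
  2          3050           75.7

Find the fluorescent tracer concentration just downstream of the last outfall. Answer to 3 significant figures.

17.7 mg/L

Outfall 1: combined Q = 54520 L/s; C = (46500·0 + 8020·98.20)/54520 = 14.45 mg/L.
Outfall 2: combined Q = 57570 L/s; C = (54520·14.45 + 3050·75.70)/57570 = 17.69 mg/L.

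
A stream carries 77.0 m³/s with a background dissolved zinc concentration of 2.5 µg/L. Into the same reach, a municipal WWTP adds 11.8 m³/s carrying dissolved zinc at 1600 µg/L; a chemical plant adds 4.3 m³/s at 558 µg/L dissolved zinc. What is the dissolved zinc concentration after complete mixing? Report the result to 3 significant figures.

231 µg/L

Mass balance: C = (77.00·2.500 + 11.80·1600 + 4.300·558.0) / 93.10 = 21470/93.10 = 230.6 µg/L.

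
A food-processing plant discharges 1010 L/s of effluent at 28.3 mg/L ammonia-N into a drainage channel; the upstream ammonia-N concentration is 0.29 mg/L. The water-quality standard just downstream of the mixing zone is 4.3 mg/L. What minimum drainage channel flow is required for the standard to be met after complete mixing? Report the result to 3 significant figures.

Set C_mix = 4.3: (Q·0.2900 + 1010·28.30) / (Q + 1010) = 4.3
→ Q = 1010·(28.30 − 4.3)/(4.3 − 0.2900) = 6045 L/s.

6040 L/s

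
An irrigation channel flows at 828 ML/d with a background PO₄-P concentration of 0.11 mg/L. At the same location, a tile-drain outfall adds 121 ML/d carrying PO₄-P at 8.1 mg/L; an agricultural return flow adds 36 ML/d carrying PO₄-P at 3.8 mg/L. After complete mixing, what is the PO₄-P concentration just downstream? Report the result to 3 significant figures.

Conservation of mass: C = (828.0·0.1100 + 121.0·8.100 + 36.00·3.800) / 985.0 = 1208/985.0 = 1.226 mg/L.

1.23 mg/L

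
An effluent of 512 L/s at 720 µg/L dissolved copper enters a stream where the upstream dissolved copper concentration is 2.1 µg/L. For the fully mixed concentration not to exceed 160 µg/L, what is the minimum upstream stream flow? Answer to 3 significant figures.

Set C_mix = 160: (Q·2.100 + 512.0·720.0) / (Q + 512.0) = 160
→ Q = 512.0·(720.0 − 160)/(160 − 2.100) = 1816 L/s.

1820 L/s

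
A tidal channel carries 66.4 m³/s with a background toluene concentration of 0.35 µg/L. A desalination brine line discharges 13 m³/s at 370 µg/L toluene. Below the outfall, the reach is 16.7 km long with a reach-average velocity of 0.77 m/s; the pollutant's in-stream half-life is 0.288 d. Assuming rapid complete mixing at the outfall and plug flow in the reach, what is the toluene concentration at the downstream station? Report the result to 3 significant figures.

33.3 µg/L

Mass balance: C = (66.40·0.3500 + 13.00·370.0) / 79.40 = 4833/79.40 = 60.87 µg/L.
Travel time t = 16.7·1000 / 0.77 = 21690 s = 6.025 h.
Half-life 0.288 d → k = ln 2 / 0.288 = 2.407 d⁻¹.
First-order decay: C = 60.87·exp(−k·t) = 60.87·0.5465 = 33.27 µg/L.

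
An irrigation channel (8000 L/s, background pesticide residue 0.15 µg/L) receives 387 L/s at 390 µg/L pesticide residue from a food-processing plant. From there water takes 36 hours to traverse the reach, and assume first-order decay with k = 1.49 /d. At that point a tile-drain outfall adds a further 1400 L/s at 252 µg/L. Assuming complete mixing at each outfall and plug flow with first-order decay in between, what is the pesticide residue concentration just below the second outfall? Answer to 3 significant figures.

37.7 µg/L

After mixing, C = (8000·0.1500 + 387.0·390.0) / 8387 = 152100/8387 = 18.14 µg/L; combined flow 8387 L/s.
First-order decay: C = 18.14·exp(−k·t) = 18.14·0.1070 = 1.941 µg/L.
Second outfall: C = (8387·1.941 + 1400·252.0)/9787 = 37.71 µg/L.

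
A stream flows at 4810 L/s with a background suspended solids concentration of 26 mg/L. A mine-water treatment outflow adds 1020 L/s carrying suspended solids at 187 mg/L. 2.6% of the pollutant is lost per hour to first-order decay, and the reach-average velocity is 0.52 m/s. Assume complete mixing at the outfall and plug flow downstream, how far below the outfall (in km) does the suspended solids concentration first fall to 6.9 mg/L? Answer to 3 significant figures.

Conservation of mass: C = (4810·26.00 + 1020·187.0) / 5830 = 315800/5830 = 54.17 mg/L.
2.6%/h lost → k = −ln(1 − 0.026) = 0.02634 h⁻¹.
Set 54.17·exp(−k·t) = 6.9 → t = ln(54.17/6.9)/k = 281600 s = 78.22 h.
Distance = v·t = 0.52·281600 = 146400 m = 146.4 km.

146 km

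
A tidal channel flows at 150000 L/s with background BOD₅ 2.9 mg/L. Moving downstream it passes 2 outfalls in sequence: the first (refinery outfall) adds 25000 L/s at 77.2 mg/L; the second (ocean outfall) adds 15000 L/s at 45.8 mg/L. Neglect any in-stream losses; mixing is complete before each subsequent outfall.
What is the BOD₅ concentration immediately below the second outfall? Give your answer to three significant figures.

16.1 mg/L

After outfall 1: Q = 150000 + 25000 = 175000 L/s; C = (150000·2.900 + 25000·77.20)/175000 = 13.51 mg/L.
After outfall 2: Q = 175000 + 15000 = 190000 L/s; C = (175000·13.51 + 15000·45.80)/190000 = 16.06 mg/L.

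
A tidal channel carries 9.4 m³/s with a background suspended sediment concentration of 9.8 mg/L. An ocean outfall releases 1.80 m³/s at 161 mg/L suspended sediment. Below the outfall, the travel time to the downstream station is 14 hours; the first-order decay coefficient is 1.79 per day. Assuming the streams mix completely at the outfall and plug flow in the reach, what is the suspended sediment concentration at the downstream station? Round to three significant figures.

12.0 mg/L

After mixing, C = (9.400·9.800 + 1.800·161.0) / 11.20 = 381.9/11.20 = 34.10 mg/L.
Decay over the reach: 34.10·exp(−kt) = 34.10·0.3520 = 12.00 mg/L.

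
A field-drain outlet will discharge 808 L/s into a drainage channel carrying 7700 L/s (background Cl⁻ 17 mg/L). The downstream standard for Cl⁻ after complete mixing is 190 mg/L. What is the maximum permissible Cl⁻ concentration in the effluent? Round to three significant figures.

1840 mg/L

At the limit, (Qr·Cr + Qe·Cₑ)/(Qr + Qe) = 190:
Cₑ = (8508·190 − 7700·17.00) / 808.0 = 1839 mg/L.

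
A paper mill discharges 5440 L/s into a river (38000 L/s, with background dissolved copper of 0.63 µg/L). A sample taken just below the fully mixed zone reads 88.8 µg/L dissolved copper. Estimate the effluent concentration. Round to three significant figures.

Mass balance: 38000·0.6300 + 5440·Cₑ = 43440·88.80
→ Cₑ = (43440·88.80 − 38000·0.6300) / 5440 = 704.7 µg/L.

705 µg/L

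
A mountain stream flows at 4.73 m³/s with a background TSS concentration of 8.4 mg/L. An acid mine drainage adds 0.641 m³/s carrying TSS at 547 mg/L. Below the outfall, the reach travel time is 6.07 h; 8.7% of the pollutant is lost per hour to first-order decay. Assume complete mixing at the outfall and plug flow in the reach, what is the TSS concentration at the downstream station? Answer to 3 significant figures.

41.8 mg/L

Flow-weighted average: C = (4.730·8.400 + 0.6410·547.0) / 5.371 = 390.4/5.371 = 72.68 mg/L.
8.7%/h lost → k = −ln(1 − 0.087) = 0.09102 h⁻¹.
Applying C = C₀e^(−kt): 72.68 × 0.5755 = 41.83 mg/L.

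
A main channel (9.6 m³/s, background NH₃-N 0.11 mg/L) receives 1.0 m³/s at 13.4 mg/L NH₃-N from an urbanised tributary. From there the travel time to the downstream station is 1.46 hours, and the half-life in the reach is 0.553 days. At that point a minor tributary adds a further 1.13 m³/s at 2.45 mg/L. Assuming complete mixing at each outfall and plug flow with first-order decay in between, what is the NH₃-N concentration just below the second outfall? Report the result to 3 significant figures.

1.38 mg/L

Mass balance: C = (9.600·0.1100 + 1.000·13.40) / 10.60 = 14.46/10.60 = 1.364 mg/L; combined flow 10.60 m³/s.
Half-life 0.553 d → k = ln 2 / 0.553 = 1.253 d⁻¹.
After decay, C = 1.364 × e^(−kt) = 1.364 × 0.9266 = 1.264 mg/L.
At the second outfall, C = (10.60·1.264 + 1.130·2.450) / (10.60 + 1.130) = 1.378 mg/L.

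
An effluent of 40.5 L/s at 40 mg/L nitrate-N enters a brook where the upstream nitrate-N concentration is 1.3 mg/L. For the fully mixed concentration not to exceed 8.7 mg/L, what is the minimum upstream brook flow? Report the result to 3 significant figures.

171 L/s

Set C_mix = 8.7: (Q·1.300 + 40.50·40.00) / (Q + 40.50) = 8.7
→ Q = 40.50·(40.00 − 8.7)/(8.7 − 1.300) = 171.3 L/s.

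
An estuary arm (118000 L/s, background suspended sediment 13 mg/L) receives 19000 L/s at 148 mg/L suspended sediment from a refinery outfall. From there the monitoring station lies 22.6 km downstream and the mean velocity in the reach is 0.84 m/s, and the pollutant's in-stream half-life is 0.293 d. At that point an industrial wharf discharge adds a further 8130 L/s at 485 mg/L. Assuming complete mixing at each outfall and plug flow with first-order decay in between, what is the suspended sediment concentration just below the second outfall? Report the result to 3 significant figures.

After mixing, C = (118000·13.00 + 19000·148.0) / 137000 = 4346000/137000 = 31.72 mg/L; combined flow 137000 L/s.
Travel time t = 22.6·1000 / 0.84 = 26900 s = 7.474 h.
Half-life 0.293 d → k = ln 2 / 0.293 = 2.366 d⁻¹.
After decay, C = 31.72 × e^(−kt) = 31.72 × 0.4787 = 15.19 mg/L.
At the second outfall, C = (137000·15.19 + 8130·485.0) / (137000 + 8130) = 41.50 mg/L.

41.5 mg/L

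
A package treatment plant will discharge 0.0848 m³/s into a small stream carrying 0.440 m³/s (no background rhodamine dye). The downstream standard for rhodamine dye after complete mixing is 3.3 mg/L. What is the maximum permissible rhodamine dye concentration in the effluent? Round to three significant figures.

20.4 mg/L

At the limit, (Qr·Cr + Qe·Cₑ)/(Qr + Qe) = 3.3:
Cₑ = (0.5248·3.3 − 0.4400·0) / 0.08480 = 20.42 mg/L.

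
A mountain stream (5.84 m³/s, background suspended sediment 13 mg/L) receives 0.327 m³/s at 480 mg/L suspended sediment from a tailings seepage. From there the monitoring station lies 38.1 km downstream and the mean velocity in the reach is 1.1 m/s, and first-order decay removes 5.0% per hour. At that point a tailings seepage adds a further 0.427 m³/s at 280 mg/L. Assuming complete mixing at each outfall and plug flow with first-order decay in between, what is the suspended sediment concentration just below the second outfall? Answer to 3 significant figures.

39.7 mg/L

After mixing, C = (5.840·13.00 + 0.3270·480.0) / 6.167 = 232.9/6.167 = 37.76 mg/L; combined flow 6.167 m³/s.
Travel time t = 38.1·1000 / 1.1 = 34640 s = 9.621 h.
5.0%/h lost → k = −ln(1 − 0.05) = 0.05129 h⁻¹.
First-order decay: C = 37.76·exp(−k·t) = 37.76·0.6105 = 23.05 mg/L.
At the second outfall, C = (6.167·23.05 + 0.4270·280.0) / (6.167 + 0.4270) = 39.69 mg/L.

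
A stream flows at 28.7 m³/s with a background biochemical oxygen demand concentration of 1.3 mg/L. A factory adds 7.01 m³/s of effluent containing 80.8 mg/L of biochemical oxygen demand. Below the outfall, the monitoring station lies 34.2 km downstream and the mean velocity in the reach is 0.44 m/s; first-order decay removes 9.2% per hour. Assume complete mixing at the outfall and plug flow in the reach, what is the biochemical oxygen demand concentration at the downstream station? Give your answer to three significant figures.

2.10 mg/L

After mixing, C = (28.70·1.300 + 7.010·80.80) / 35.71 = 603.7/35.71 = 16.91 mg/L.
Travel time t = 34.2·1000 / 0.44 = 77730 s = 21.59 h.
9.2%/h lost → k = −ln(1 − 0.092) = 0.09651 h⁻¹.
Applying C = C₀e^(−kt): 16.91 × 0.1245 = 2.104 mg/L.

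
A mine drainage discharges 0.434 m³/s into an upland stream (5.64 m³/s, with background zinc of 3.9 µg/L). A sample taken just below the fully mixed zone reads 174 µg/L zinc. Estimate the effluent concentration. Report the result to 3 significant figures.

Mass balance: 5.640·3.900 + 0.4340·Cₑ = 6.074·174.0
→ Cₑ = (6.074·174.0 − 5.640·3.900) / 0.4340 = 2385 µg/L.

2380 µg/L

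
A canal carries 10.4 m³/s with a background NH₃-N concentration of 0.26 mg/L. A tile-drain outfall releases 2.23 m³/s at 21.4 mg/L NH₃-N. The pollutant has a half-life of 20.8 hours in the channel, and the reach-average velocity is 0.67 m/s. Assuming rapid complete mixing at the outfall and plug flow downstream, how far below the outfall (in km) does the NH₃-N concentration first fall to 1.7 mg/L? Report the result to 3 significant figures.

61.8 km

Conservation of mass: C = (10.40·0.2600 + 2.230·21.40) / 12.63 = 50.43/12.63 = 3.993 mg/L.
Half-life 20.8 h → k = ln 2 / 20.8 = 0.03332 h⁻¹ = 0.7998 d⁻¹.
Set 3.993·exp(−k·t) = 1.7 → t = ln(3.993/1.7)/k = 92240 s = 25.62 h.
Distance = v·t = 0.67·92240 = 61800 m = 61.80 km.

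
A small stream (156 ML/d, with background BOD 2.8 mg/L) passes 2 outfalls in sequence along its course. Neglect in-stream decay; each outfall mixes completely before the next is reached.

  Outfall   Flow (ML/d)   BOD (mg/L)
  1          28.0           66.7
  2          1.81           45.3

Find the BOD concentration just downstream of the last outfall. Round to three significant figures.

12.8 mg/L

Below outfall 1: Q → 184.0 ML/d, C = (156.0·2.800 + 28.00·66.70)/184.0 = 12.52 mg/L.
Below outfall 2: Q → 185.8 ML/d, C = (184.0·12.52 + 1.810·45.30)/185.8 = 12.84 mg/L.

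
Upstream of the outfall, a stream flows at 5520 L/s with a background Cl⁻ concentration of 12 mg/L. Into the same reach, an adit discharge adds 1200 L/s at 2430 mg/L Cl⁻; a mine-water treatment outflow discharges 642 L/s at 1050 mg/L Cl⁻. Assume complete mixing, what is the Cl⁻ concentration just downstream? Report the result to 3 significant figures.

After mixing, C = (5520·12.00 + 1200·2430 + 642.0·1050) / 7362 = 3656000/7362 = 496.7 mg/L.

497 mg/L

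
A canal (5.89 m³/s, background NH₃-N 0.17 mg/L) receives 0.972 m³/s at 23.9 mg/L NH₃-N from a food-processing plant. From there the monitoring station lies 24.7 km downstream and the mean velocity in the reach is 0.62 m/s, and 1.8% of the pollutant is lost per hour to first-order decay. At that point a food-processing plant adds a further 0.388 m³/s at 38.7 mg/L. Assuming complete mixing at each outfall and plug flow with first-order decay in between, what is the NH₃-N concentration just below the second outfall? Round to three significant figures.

4.80 mg/L

Mixed concentration C = ΣQC/ΣQ = (5.890·0.1700 + 0.9720·23.90) / 6.862 = 24.23/6.862 = 3.531 mg/L; combined flow 6.862 m³/s.
Travel time t = 24.7·1000 / 0.62 = 39840 s = 11.07 h.
1.8%/h lost → k = −ln(1 − 0.018) = 0.01816 h⁻¹.
Applying C = C₀e^(−kt): 3.531 × 0.8179 = 2.888 mg/L.
At the second outfall, C = (6.862·2.888 + 0.3880·38.70) / (6.862 + 0.3880) = 4.805 mg/L.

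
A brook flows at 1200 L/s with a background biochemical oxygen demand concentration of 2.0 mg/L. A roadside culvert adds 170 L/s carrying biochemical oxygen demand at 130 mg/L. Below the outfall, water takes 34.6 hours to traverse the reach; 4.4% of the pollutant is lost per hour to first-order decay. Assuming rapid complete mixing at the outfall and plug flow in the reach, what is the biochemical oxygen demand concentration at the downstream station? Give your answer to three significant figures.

Mixed concentration C = ΣQC/ΣQ = (1200·2.000 + 170.0·130.0) / 1370 = 24500/1370 = 17.88 mg/L.
4.4%/h lost → k = −ln(1 − 0.044) = 0.04500 h⁻¹.
Decay over the reach: 17.88·exp(−kt) = 17.88·0.2108 = 3.770 mg/L.

3.77 mg/L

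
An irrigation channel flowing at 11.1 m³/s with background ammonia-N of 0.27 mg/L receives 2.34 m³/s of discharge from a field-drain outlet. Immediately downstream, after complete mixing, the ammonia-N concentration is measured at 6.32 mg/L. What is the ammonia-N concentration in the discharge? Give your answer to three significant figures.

35.0 mg/L

Mass balance: 11.10·0.2700 + 2.340·Cₑ = 13.44·6.320
→ Cₑ = (13.44·6.320 − 11.10·0.2700) / 2.340 = 35.02 mg/L.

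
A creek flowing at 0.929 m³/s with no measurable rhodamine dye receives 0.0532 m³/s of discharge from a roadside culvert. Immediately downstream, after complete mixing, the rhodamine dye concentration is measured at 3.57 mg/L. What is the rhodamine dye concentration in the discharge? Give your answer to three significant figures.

Mass balance: 0.9290·0 + 0.05320·Cₑ = 0.9822·3.570
→ Cₑ = (0.9822·3.570 − 0.9290·0) / 0.05320 = 65.91 mg/L.

65.9 mg/L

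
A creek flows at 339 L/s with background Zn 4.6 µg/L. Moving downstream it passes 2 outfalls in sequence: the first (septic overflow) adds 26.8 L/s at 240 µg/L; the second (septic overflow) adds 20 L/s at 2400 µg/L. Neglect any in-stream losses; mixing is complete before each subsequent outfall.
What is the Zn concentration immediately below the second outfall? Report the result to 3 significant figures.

145 µg/L

Outfall 1: combined Q = 365.8 L/s; C = (339.0·4.600 + 26.80·240.0)/365.8 = 21.85 µg/L.
Outfall 2: combined Q = 385.8 L/s; C = (365.8·21.85 + 20.00·2400)/385.8 = 145.1 µg/L.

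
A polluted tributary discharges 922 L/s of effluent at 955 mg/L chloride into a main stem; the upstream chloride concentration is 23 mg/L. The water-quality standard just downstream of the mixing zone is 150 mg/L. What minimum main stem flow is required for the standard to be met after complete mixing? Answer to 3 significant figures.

5840 L/s

Set C_mix = 150: (Q·23.00 + 922.0·955.0) / (Q + 922.0) = 150
→ Q = 922.0·(955.0 − 150)/(150 − 23.00) = 5844 L/s.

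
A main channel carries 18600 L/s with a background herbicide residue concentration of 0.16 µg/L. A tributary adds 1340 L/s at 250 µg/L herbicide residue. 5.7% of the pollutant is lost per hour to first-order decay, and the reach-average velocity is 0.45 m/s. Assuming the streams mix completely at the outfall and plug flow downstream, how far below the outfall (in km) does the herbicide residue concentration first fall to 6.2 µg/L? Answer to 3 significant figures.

Mixed concentration C = ΣQC/ΣQ = (18600·0.1600 + 1340·250.0) / 19940 = 338000/19940 = 16.95 µg/L.
5.7%/h lost → k = −ln(1 − 0.057) = 0.05869 h⁻¹.
Set 16.95·exp(−k·t) = 6.2 → t = ln(16.95/6.2)/k = 61690 s = 17.14 h.
Distance = v·t = 0.45·61690 = 27760 m = 27.76 km.

27.8 km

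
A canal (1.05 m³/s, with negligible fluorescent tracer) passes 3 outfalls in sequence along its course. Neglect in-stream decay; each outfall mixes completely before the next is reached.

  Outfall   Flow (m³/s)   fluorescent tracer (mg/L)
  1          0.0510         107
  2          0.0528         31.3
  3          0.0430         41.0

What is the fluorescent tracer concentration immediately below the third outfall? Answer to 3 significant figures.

After outfall 1: Q = 1.050 + 0.05100 = 1.101 m³/s; C = (1.050·0 + 0.05100·107.0)/1.101 = 4.956 mg/L.
After outfall 2: Q = 1.101 + 0.05280 = 1.154 m³/s; C = (1.101·4.956 + 0.05280·31.30)/1.154 = 6.162 mg/L.
After outfall 3: Q = 1.154 + 0.04300 = 1.197 m³/s; C = (1.154·6.162 + 0.04300·41.00)/1.197 = 7.414 mg/L.

7.41 mg/L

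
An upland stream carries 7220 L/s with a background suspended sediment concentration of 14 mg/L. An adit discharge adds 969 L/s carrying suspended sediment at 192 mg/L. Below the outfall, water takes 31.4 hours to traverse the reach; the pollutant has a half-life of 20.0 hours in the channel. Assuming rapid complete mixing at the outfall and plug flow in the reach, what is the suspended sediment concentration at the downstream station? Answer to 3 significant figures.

Mixed concentration C = ΣQC/ΣQ = (7220·14.00 + 969.0·192.0) / 8189 = 287100/8189 = 35.06 mg/L.
Half-life 20.0 h → k = ln 2 / 20.0 = 0.03466 h⁻¹ = 0.8318 d⁻¹.
After decay, C = 35.06 × e^(−kt) = 35.06 × 0.3368 = 11.81 mg/L.

11.8 mg/L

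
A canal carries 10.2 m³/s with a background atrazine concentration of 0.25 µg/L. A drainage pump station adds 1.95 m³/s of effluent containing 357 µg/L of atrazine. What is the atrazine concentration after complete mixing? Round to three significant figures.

After mixing, C = (10.20·0.2500 + 1.950·357.0) / 12.15 = 698.7/12.15 = 57.51 µg/L.

57.5 µg/L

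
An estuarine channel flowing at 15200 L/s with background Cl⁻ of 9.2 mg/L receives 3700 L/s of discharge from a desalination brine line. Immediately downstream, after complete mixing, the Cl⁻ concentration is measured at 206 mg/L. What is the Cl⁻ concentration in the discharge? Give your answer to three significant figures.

Mass balance: 15200·9.200 + 3700·Cₑ = 18900·206.0
→ Cₑ = (18900·206.0 − 15200·9.200) / 3700 = 1014 mg/L.

1010 mg/L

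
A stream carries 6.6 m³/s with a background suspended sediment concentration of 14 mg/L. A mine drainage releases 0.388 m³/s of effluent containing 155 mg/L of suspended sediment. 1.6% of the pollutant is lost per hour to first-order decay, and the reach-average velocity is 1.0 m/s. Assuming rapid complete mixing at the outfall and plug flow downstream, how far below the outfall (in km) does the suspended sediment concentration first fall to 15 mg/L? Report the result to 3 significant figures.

Flow-weighted average: C = (6.600·14.00 + 0.3880·155.0) / 6.988 = 152.5/6.988 = 21.83 mg/L.
1.6%/h lost → k = −ln(1 − 0.016) = 0.01613 h⁻¹.
Set 21.83·exp(−k·t) = 15 → t = ln(21.83/15)/k = 83740 s = 23.26 h.
Distance = v·t = 1.0·83740 = 83740 m = 83.74 km.

83.7 km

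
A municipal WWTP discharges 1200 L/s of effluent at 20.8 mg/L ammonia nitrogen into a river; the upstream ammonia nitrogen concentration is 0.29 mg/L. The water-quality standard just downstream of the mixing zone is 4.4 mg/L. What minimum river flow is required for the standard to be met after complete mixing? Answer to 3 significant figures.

4790 L/s

Set C_mix = 4.4: (Q·0.2900 + 1200·20.80) / (Q + 1200) = 4.4
→ Q = 1200·(20.80 − 4.4)/(4.4 − 0.2900) = 4788 L/s.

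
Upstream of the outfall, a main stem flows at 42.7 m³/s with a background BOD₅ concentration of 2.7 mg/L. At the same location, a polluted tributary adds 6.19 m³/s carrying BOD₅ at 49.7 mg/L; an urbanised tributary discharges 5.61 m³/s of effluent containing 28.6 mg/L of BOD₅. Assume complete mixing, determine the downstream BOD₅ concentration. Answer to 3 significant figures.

Mixed concentration C = ΣQC/ΣQ = (42.70·2.700 + 6.190·49.70 + 5.610·28.60) / 54.50 = 583.4/54.50 = 10.70 mg/L.

10.7 mg/L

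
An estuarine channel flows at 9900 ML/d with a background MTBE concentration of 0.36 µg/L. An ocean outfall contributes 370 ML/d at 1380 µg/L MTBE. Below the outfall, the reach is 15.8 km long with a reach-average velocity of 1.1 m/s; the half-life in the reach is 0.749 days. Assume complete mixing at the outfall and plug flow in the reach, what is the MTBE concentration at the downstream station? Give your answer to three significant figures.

Mixed concentration C = ΣQC/ΣQ = (9900·0.3600 + 370.0·1380) / 10270 = 514200/10270 = 50.06 µg/L.
Travel time t = 15.8·1000 / 1.1 = 14360 s = 3.990 h.
Half-life 0.749 d → k = ln 2 / 0.749 = 0.9254 d⁻¹.
First-order decay: C = 50.06·exp(−k·t) = 50.06·0.8574 = 42.93 µg/L.

42.9 µg/L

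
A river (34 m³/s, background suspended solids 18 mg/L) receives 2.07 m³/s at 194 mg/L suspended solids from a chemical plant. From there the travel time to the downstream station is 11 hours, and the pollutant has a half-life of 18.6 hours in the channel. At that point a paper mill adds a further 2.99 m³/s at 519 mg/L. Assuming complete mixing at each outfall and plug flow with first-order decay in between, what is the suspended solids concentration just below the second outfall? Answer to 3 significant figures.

Conservation of mass: C = (34.00·18.00 + 2.070·194.0) / 36.07 = 1014/36.07 = 28.10 mg/L; combined flow 36.07 m³/s.
Half-life 18.6 h → k = ln 2 / 18.6 = 0.03727 h⁻¹ = 0.8944 d⁻¹.
Decay over the reach: 28.10·exp(−kt) = 28.10·0.6637 = 18.65 mg/L.
Second outfall: C = (36.07·18.65 + 2.990·519.0)/39.06 = 56.95 mg/L.

57.0 mg/L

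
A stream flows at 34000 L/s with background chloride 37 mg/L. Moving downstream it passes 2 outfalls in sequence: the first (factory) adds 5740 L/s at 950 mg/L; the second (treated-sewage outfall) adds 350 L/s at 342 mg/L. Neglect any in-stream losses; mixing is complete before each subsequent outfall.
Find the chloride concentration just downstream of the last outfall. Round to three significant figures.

170 mg/L

Below outfall 1: Q → 39740 L/s, C = (34000·37.00 + 5740·950.0)/39740 = 168.9 mg/L.
Below outfall 2: Q → 40090 L/s, C = (39740·168.9 + 350.0·342.0)/40090 = 170.4 mg/L.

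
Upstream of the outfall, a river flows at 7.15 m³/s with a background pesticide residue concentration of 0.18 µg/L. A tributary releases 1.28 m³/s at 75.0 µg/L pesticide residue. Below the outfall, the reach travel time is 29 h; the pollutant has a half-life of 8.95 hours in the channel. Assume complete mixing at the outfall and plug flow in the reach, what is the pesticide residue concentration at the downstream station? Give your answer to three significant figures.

1.22 µg/L

After mixing, C = (7.150·0.1800 + 1.280·75.00) / 8.430 = 97.29/8.430 = 11.54 µg/L.
Half-life 8.95 h → k = ln 2 / 8.95 = 0.07745 h⁻¹ = 1.859 d⁻¹.
Applying C = C₀e^(−kt): 11.54 × 0.1058 = 1.221 µg/L.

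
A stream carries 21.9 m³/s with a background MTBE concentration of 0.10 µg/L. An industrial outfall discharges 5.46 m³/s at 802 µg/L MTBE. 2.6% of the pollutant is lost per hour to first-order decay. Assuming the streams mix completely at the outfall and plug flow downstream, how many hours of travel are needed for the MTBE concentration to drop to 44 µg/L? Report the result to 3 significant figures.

Mixed concentration C = ΣQC/ΣQ = (21.90·0.1000 + 5.460·802.0) / 27.36 = 4381/27.36 = 160.1 µg/L.
2.6%/h lost → k = −ln(1 − 0.026) = 0.02634 h⁻¹.
160.1·exp(−k·t) = 44 → t = ln(160.1/44)/k = 176500 s = 49.04 h.

49.0 h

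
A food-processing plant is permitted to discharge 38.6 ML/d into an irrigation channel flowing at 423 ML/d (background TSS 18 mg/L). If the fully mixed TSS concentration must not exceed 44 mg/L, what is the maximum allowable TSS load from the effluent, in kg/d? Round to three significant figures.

12700 kg/d

Mass balance at the limit: 423.0·18.00 + 38.60·Cₑ = 461.6·44 → Cₑ = 328.9 mg/L.
38.60 ML/d = 0.4468 m³/s. Load = 0.4468 m³/s × 328.9 g/m³ × 86 400 s/d = 12700 kg/d.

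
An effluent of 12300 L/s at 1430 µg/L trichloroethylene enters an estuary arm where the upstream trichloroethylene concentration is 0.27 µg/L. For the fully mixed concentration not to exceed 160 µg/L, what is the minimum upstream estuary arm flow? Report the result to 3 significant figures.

Set C_mix = 160: (Q·0.2700 + 12300·1430) / (Q + 12300) = 160
→ Q = 12300·(1430 − 160)/(160 − 0.2700) = 97800 L/s.

97800 L/s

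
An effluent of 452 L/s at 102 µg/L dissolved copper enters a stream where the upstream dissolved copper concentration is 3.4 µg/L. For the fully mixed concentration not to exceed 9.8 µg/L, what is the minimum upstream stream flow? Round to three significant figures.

Set C_mix = 9.8: (Q·3.400 + 452.0·102.0) / (Q + 452.0) = 9.8
→ Q = 452.0·(102.0 − 9.8)/(9.8 − 3.400) = 6512 L/s.

6510 L/s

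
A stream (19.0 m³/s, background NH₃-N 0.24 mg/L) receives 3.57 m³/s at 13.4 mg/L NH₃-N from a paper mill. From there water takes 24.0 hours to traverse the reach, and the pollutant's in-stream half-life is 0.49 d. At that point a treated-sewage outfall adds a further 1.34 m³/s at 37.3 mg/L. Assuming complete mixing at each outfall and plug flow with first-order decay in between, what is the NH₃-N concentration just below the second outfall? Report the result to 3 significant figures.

2.62 mg/L

Conservation of mass: C = (19.00·0.2400 + 3.570·13.40) / 22.57 = 52.40/22.57 = 2.322 mg/L; combined flow 22.57 m³/s.
Half-life 0.49 d → k = ln 2 / 0.49 = 1.415 d⁻¹.
First-order decay: C = 2.322·exp(−k·t) = 2.322·0.2430 = 0.5642 mg/L.
Second outfall: C = (22.57·0.5642 + 1.340·37.30)/23.91 = 2.623 mg/L.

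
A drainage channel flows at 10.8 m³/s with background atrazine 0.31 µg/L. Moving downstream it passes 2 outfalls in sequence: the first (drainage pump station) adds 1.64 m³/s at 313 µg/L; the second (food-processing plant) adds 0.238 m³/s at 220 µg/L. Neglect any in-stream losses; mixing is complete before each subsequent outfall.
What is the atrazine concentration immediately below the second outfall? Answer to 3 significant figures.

Below outfall 1: Q → 12.44 m³/s, C = (10.80·0.3100 + 1.640·313.0)/12.44 = 41.53 µg/L.
Below outfall 2: Q → 12.68 m³/s, C = (12.44·41.53 + 0.2380·220.0)/12.68 = 44.88 µg/L.

44.9 µg/L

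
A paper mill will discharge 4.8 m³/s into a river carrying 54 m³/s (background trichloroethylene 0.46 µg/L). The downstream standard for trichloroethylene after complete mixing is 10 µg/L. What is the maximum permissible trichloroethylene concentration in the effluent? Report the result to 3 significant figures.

At the limit, (Qr·Cr + Qe·Cₑ)/(Qr + Qe) = 10:
Cₑ = (58.80·10 − 54.00·0.4600) / 4.800 = 117.3 µg/L.

117 µg/L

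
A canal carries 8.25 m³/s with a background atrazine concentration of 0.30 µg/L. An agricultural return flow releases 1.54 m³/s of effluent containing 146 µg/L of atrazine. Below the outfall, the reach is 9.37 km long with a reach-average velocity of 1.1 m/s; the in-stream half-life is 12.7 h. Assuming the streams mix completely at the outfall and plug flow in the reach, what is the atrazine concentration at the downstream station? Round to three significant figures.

Conservation of mass: C = (8.250·0.3000 + 1.540·146.0) / 9.790 = 227.3/9.790 = 23.22 µg/L.
Travel time t = 9.37·1000 / 1.1 = 8518 s = 2.366 h.
Half-life 12.7 h → k = ln 2 / 12.7 = 0.05458 h⁻¹ = 1.310 d⁻¹.
Decay over the reach: 23.22·exp(−kt) = 23.22·0.8788 = 20.41 µg/L.

20.4 µg/L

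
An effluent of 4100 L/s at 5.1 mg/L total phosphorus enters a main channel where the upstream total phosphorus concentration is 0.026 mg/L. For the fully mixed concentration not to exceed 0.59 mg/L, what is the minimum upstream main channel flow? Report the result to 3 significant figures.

32800 L/s

Set C_mix = 0.59: (Q·0.02600 + 4100·5.100) / (Q + 4100) = 0.59
→ Q = 4100·(5.100 − 0.59)/(0.59 − 0.02600) = 32790 L/s.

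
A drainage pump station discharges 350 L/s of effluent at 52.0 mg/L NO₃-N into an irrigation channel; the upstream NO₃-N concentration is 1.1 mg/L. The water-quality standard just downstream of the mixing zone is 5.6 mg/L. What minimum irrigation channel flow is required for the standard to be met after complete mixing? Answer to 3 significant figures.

Set C_mix = 5.6: (Q·1.100 + 350.0·52.00) / (Q + 350.0) = 5.6
→ Q = 350.0·(52.00 − 5.6)/(5.6 − 1.100) = 3609 L/s.

3610 L/s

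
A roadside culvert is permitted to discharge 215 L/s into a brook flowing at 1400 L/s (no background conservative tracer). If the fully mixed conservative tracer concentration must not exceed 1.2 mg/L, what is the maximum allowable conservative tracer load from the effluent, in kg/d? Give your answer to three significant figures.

Mass balance at the limit: 1400·0 + 215.0·Cₑ = 1615·1.2 → Cₑ = 9.014 mg/L.
215.0 L/s = 0.2150 m³/s. Load = 0.2150 m³/s × 9.014 g/m³ × 86 400 s/d = 167.4 kg/d.

167 kg/d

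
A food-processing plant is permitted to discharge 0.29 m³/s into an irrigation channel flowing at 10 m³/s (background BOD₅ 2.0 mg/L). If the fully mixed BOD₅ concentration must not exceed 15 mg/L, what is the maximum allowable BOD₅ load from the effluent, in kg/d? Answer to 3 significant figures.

Mass balance at the limit: 10.00·2.000 + 0.2900·Cₑ = 10.29·15 → Cₑ = 463.3 mg/L.
Load = 0.2900 m³/s × 463.3 g/m³ × 86 400 s/d = 11610 kg/d.

11600 kg/d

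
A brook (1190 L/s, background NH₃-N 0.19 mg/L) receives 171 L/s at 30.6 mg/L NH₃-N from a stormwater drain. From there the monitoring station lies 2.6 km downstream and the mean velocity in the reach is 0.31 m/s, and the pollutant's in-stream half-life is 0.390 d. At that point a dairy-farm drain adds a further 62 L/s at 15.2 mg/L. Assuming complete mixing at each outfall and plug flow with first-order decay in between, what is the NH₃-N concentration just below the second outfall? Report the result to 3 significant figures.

Flow-weighted average: C = (1190·0.1900 + 171.0·30.60) / 1361 = 5459/1361 = 4.011 mg/L; combined flow 1361 L/s.
Travel time t = 2.6·1000 / 0.31 = 8387 s = 2.330 h.
Half-life 0.390 d → k = ln 2 / 0.390 = 1.777 d⁻¹.
First-order decay: C = 4.011·exp(−k·t) = 4.011·0.8415 = 3.375 mg/L.
At the second outfall, C = (1361·3.375 + 62.00·15.20) / (1361 + 62.00) = 3.890 mg/L.

3.89 mg/L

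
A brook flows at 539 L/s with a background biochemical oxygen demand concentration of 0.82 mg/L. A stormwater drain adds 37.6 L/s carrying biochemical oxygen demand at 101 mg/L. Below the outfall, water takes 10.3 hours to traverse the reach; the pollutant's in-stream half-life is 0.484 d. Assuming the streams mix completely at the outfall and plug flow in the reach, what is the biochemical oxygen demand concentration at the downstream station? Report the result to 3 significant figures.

3.98 mg/L

Mass balance: C = (539.0·0.8200 + 37.60·101.0) / 576.6 = 4240/576.6 = 7.353 mg/L.
Half-life 0.484 d → k = ln 2 / 0.484 = 1.432 d⁻¹.
First-order decay: C = 7.353·exp(−k·t) = 7.353·0.5408 = 3.977 mg/L.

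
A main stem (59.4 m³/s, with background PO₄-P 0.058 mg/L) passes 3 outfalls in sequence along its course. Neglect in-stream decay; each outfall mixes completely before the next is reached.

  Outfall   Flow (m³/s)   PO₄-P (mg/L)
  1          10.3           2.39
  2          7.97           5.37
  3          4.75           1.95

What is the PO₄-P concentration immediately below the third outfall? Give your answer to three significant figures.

0.972 mg/L

After outfall 1: Q = 59.40 + 10.30 = 69.70 m³/s; C = (59.40·0.05800 + 10.30·2.390)/69.70 = 0.4026 mg/L.
After outfall 2: Q = 69.70 + 7.970 = 77.67 m³/s; C = (69.70·0.4026 + 7.970·5.370)/77.67 = 0.9123 mg/L.
After outfall 3: Q = 77.67 + 4.750 = 82.42 m³/s; C = (77.67·0.9123 + 4.750·1.950)/82.42 = 0.9721 mg/L.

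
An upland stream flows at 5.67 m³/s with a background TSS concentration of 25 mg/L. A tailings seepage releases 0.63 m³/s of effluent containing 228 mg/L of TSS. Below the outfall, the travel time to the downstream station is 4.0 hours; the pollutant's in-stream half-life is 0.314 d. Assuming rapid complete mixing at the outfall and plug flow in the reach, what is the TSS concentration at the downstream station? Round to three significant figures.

31.4 mg/L

Flow-weighted average: C = (5.670·25.00 + 0.6300·228.0) / 6.300 = 285.4/6.300 = 45.30 mg/L.
Half-life 0.314 d → k = ln 2 / 0.314 = 2.207 d⁻¹.
First-order decay: C = 45.30·exp(−k·t) = 45.30·0.6922 = 31.36 mg/L.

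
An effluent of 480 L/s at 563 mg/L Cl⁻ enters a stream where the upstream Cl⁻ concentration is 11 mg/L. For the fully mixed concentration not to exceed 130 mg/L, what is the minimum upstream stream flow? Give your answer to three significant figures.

Set C_mix = 130: (Q·11.00 + 480.0·563.0) / (Q + 480.0) = 130
→ Q = 480.0·(563.0 − 130)/(130 − 11.00) = 1747 L/s.

1750 L/s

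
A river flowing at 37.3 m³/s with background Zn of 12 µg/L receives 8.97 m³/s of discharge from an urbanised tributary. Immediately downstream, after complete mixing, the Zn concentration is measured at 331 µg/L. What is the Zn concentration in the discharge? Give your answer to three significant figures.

Mass balance: 37.30·12.00 + 8.970·Cₑ = 46.27·331.0
→ Cₑ = (46.27·331.0 − 37.30·12.00) / 8.970 = 1657 µg/L.

1660 µg/L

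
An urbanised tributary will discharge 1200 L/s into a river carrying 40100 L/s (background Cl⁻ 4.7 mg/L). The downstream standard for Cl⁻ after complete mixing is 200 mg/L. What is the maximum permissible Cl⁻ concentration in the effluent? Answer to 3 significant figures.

At the limit, (Qr·Cr + Qe·Cₑ)/(Qr + Qe) = 200:
Cₑ = (41300·200 − 40100·4.700) / 1200 = 6726 mg/L.

6730 mg/L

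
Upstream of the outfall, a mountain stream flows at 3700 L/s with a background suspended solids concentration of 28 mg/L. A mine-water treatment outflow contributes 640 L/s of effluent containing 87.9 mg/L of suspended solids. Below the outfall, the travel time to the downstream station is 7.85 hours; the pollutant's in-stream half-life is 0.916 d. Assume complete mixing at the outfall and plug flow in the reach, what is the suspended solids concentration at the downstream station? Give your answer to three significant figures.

28.8 mg/L

Mixed concentration C = ΣQC/ΣQ = (3700·28.00 + 640.0·87.90) / 4340 = 159900/4340 = 36.83 mg/L.
Half-life 0.916 d → k = ln 2 / 0.916 = 0.7567 d⁻¹.
Applying C = C₀e^(−kt): 36.83 × 0.7807 = 28.76 mg/L.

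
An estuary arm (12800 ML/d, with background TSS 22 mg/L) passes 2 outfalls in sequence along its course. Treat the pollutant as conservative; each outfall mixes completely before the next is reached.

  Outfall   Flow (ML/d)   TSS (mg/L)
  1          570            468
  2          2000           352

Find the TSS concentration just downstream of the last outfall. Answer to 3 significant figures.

81.5 mg/L

Outfall 1: combined Q = 13370 ML/d; C = (12800·22.00 + 570.0·468.0)/13370 = 41.01 mg/L.
Outfall 2: combined Q = 15370 ML/d; C = (13370·41.01 + 2000·352.0)/15370 = 81.48 mg/L.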